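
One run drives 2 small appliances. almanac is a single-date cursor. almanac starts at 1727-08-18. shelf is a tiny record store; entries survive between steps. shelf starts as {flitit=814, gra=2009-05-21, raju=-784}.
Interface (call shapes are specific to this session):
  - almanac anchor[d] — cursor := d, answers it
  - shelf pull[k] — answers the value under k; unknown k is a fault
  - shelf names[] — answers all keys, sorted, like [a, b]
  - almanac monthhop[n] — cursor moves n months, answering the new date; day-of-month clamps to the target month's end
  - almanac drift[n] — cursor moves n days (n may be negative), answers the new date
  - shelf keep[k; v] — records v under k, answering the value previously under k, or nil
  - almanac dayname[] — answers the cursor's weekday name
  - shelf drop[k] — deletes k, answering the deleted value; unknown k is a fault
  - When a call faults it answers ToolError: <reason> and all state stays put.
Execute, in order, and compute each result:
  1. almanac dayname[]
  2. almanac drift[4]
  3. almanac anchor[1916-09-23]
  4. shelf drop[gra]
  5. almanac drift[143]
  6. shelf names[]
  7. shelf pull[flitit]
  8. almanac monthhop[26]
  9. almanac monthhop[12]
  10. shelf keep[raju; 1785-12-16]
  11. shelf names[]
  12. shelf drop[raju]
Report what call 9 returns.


Answer: 1920-04-13

Derivation:
;; 1. almanac dayname() => Monday
;; 2. almanac drift(n='4') => 1727-08-22
;; 3. almanac anchor(d='1916-09-23') => 1916-09-23
;; 4. shelf drop(k='gra') => 2009-05-21
;; 5. almanac drift(n='143') => 1917-02-13
;; 6. shelf names() => [flitit, raju]
;; 7. shelf pull(k='flitit') => 814
;; 8. almanac monthhop(n='26') => 1919-04-13
;; 9. almanac monthhop(n='12') => 1920-04-13
;; 10. shelf keep(k='raju', v='1785-12-16') => -784
;; 11. shelf names() => [flitit, raju]
;; 12. shelf drop(k='raju') => 1785-12-16


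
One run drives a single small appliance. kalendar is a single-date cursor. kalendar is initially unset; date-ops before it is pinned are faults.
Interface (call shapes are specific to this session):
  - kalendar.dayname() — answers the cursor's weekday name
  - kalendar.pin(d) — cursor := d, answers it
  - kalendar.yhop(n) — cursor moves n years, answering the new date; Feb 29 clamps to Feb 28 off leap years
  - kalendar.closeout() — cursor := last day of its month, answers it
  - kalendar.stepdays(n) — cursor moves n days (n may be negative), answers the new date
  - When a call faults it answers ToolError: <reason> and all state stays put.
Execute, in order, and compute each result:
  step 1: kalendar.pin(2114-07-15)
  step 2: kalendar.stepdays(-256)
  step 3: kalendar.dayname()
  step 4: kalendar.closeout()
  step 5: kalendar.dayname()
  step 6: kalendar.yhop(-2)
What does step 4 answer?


[in] pin 2114-07-15
:: 2114-07-15
[in] stepdays -256
:: 2113-11-01
[in] dayname
:: Wednesday
[in] closeout
:: 2113-11-30
[in] dayname
:: Thursday
[in] yhop -2
:: 2111-11-30

Answer: 2113-11-30


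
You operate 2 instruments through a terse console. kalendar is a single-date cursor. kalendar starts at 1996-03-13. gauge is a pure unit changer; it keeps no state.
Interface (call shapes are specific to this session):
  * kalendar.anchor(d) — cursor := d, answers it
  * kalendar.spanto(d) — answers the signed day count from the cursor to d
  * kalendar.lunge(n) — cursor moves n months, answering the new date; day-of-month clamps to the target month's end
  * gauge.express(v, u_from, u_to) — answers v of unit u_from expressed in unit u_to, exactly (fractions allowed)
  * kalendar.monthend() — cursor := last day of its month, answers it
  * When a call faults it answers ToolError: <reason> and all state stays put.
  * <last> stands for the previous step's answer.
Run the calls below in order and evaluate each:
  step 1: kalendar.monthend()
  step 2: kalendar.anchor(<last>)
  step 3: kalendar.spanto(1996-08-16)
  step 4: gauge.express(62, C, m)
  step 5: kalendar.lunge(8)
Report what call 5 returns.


Answer: 1996-11-30

Derivation:
CALL kalendar.monthend[]
RET  1996-03-31
CALL kalendar.anchor[d→<last>]
RET  1996-03-31
CALL kalendar.spanto[d→1996-08-16]
RET  138
CALL gauge.express[v→62; u_from→C; u_to→m]
RET  ToolError: incompatible units
CALL kalendar.lunge[n→8]
RET  1996-11-30


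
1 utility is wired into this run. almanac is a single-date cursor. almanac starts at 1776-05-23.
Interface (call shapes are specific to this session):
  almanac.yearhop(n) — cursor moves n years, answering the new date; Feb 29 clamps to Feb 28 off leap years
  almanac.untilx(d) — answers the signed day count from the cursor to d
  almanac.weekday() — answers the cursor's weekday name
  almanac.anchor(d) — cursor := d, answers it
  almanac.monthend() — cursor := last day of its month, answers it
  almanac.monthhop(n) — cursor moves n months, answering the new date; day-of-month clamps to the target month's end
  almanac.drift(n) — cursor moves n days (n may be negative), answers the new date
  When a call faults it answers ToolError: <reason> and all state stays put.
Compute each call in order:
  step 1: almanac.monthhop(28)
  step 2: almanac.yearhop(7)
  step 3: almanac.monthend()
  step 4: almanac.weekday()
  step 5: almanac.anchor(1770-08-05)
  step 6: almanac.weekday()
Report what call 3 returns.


Answer: 1785-09-30

Derivation:
I call monthhop with n='28', and see 1778-09-23.
Now I run yearhop with n='7', → 1785-09-23.
Next I call monthend(), giving 1785-09-30.
I invoke weekday, and get Friday.
Calling anchor with d='1770-08-05', and see 1770-08-05.
I call weekday(), → Sunday.


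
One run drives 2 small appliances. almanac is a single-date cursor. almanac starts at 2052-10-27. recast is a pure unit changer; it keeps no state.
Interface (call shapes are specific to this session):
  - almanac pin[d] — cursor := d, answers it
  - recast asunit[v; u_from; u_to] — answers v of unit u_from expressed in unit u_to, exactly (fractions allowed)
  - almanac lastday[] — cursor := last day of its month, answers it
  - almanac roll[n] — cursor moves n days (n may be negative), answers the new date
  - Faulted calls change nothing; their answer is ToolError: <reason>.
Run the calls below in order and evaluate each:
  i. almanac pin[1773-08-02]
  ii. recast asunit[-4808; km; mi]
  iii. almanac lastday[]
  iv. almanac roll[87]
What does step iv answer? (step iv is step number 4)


Answer: 1773-11-26

Derivation:
→ almanac pin(d: 1773-08-02)
← 1773-08-02
→ recast asunit(v: -4808, u_from: km, u_to: mi)
← -37562500/12573
→ almanac lastday()
← 1773-08-31
→ almanac roll(n: 87)
← 1773-11-26


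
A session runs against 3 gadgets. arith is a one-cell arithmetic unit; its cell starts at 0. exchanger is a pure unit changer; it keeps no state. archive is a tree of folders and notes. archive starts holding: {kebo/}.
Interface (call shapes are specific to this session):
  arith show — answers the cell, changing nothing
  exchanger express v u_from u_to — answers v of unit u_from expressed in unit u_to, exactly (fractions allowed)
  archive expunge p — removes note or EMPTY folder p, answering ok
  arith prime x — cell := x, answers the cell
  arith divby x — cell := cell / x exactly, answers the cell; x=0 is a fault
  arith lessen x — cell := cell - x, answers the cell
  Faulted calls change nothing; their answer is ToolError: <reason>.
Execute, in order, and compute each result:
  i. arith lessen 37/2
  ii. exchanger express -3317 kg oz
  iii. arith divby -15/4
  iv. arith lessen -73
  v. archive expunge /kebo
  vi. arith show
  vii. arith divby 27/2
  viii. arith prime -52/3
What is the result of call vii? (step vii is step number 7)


Act: arith lessen[x='37/2']
Obs: -37/2
Act: exchanger express[v='-3317'; u_from='kg'; u_to='oz']
Obs: -5307200000000/45359237
Act: arith divby[x='-15/4']
Obs: 74/15
Act: arith lessen[x='-73']
Obs: 1169/15
Act: archive expunge[p='/kebo']
Obs: ok
Act: arith show[]
Obs: 1169/15
Act: arith divby[x='27/2']
Obs: 2338/405
Act: arith prime[x='-52/3']
Obs: -52/3

Answer: 2338/405


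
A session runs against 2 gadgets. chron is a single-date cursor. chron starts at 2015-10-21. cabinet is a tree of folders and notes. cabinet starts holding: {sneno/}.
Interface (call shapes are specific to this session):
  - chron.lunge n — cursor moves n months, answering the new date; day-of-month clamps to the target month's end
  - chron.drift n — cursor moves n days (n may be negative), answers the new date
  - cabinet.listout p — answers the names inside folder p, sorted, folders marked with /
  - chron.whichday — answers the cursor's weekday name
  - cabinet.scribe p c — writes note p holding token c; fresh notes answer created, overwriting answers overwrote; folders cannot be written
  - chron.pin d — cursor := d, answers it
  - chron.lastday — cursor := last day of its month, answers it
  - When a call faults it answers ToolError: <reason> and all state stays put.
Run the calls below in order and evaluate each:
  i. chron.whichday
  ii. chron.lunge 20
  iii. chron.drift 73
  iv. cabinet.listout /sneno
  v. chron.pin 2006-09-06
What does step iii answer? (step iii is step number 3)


·→ chron.whichday()
·← Wednesday
·→ chron.lunge(20)
·← 2017-06-21
·→ chron.drift(73)
·← 2017-09-02
·→ cabinet.listout(/sneno)
·← []
·→ chron.pin(2006-09-06)
·← 2006-09-06

Answer: 2017-09-02


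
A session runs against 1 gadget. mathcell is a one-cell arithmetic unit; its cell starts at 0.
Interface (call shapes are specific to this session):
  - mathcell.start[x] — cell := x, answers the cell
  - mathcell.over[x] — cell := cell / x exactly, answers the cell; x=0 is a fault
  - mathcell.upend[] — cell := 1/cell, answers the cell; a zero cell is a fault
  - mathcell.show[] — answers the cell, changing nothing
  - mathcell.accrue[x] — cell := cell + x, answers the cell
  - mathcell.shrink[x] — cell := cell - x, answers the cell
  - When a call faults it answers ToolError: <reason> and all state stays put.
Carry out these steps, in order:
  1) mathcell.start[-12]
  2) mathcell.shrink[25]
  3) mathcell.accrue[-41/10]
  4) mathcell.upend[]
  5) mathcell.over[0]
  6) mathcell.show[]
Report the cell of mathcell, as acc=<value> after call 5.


Answer: acc=-10/411

Derivation:
// 1. mathcell.start(x: -12) : -12
// 2. mathcell.shrink(x: 25) : -37
// 3. mathcell.accrue(x: -41/10) : -411/10
// 4. mathcell.upend() : -10/411
// 5. mathcell.over(x: 0) : ToolError: division by zero
// 6. mathcell.show() : -10/411


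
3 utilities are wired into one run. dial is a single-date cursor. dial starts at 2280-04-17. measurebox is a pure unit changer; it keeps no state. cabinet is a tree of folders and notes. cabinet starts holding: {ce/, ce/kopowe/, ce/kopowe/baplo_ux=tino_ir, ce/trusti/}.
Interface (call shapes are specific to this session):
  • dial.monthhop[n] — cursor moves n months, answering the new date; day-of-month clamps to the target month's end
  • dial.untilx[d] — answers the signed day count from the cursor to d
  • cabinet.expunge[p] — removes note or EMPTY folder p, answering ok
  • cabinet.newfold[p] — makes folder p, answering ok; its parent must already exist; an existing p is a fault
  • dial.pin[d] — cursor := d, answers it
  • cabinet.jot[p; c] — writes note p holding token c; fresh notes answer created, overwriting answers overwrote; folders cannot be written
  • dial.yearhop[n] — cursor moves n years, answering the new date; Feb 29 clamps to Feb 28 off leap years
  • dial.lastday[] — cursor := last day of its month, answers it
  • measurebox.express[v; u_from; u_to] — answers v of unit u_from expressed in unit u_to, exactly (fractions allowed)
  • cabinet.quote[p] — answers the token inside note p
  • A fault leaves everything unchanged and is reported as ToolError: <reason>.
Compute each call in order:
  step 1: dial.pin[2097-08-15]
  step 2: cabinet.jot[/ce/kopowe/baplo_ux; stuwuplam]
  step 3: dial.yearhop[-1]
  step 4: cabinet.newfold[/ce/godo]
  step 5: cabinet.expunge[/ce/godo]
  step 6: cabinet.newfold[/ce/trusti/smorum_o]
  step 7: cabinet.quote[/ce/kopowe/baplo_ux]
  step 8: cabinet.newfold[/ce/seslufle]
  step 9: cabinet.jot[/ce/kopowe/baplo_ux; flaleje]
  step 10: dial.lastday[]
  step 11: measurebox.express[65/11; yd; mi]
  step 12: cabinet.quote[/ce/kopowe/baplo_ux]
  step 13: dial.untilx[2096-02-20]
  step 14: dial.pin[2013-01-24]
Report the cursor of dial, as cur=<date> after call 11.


! 1. pin(d='2097-08-15') => 2097-08-15
! 2. jot(p='/ce/kopowe/baplo_ux', c='stuwuplam') => overwrote
! 3. yearhop(n='-1') => 2096-08-15
! 4. newfold(p='/ce/godo') => ok
! 5. expunge(p='/ce/godo') => ok
! 6. newfold(p='/ce/trusti/smorum_o') => ok
! 7. quote(p='/ce/kopowe/baplo_ux') => stuwuplam
! 8. newfold(p='/ce/seslufle') => ok
! 9. jot(p='/ce/kopowe/baplo_ux', c='flaleje') => overwrote
! 10. lastday() => 2096-08-31
! 11. express(v='65/11', u_from='yd', u_to='mi') => 13/3872
! 12. quote(p='/ce/kopowe/baplo_ux') => flaleje
! 13. untilx(d='2096-02-20') => -193
! 14. pin(d='2013-01-24') => 2013-01-24

Answer: cur=2096-08-31


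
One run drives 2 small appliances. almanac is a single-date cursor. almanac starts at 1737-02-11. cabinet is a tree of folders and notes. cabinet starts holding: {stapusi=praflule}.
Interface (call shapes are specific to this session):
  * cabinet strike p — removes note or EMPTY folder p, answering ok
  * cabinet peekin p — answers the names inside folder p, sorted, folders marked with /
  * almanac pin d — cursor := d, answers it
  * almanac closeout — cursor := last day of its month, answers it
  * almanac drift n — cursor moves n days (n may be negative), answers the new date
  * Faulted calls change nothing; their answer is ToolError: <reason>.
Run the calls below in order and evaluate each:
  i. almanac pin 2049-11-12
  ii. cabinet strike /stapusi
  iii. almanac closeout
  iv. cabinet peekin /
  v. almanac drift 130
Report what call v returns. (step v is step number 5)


Answer: 2050-04-09

Derivation:
! 1. almanac pin(d='2049-11-12') -> 2049-11-12
! 2. cabinet strike(p='/stapusi') -> ok
! 3. almanac closeout() -> 2049-11-30
! 4. cabinet peekin(p='/') -> []
! 5. almanac drift(n='130') -> 2050-04-09


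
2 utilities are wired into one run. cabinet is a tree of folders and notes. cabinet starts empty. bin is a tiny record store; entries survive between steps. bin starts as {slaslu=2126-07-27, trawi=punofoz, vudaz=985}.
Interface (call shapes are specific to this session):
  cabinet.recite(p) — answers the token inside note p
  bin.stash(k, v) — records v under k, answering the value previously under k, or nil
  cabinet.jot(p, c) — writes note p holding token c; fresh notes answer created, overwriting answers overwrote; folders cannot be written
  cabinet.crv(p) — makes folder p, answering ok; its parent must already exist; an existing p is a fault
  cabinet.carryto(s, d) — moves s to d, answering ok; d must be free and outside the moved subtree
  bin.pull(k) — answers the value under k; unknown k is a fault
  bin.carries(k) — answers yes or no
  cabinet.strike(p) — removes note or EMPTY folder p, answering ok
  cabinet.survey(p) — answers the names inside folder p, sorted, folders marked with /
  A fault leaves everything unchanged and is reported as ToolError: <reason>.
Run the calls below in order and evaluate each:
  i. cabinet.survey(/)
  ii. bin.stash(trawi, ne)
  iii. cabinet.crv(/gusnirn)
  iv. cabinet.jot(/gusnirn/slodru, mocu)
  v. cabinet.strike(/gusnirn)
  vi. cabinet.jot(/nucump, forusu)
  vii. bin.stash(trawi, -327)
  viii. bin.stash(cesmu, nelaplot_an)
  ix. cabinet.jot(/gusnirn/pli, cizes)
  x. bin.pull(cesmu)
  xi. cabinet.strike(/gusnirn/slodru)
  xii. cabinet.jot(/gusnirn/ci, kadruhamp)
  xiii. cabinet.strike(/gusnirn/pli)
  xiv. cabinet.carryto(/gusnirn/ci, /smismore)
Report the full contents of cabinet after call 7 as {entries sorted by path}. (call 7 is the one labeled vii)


Answer: {gusnirn/, gusnirn/slodru=mocu, nucump=forusu}

Derivation:
% cabinet.survey p=/
[out] []
% bin.stash k=trawi v=ne
[out] punofoz
% cabinet.crv p=/gusnirn
[out] ok
% cabinet.jot p=/gusnirn/slodru c=mocu
[out] created
% cabinet.strike p=/gusnirn
[out] ToolError: not empty
% cabinet.jot p=/nucump c=forusu
[out] created
% bin.stash k=trawi v=-327
[out] ne
% bin.stash k=cesmu v=nelaplot_an
[out] nil
% cabinet.jot p=/gusnirn/pli c=cizes
[out] created
% bin.pull k=cesmu
[out] nelaplot_an
% cabinet.strike p=/gusnirn/slodru
[out] ok
% cabinet.jot p=/gusnirn/ci c=kadruhamp
[out] created
% cabinet.strike p=/gusnirn/pli
[out] ok
% cabinet.carryto s=/gusnirn/ci d=/smismore
[out] ok


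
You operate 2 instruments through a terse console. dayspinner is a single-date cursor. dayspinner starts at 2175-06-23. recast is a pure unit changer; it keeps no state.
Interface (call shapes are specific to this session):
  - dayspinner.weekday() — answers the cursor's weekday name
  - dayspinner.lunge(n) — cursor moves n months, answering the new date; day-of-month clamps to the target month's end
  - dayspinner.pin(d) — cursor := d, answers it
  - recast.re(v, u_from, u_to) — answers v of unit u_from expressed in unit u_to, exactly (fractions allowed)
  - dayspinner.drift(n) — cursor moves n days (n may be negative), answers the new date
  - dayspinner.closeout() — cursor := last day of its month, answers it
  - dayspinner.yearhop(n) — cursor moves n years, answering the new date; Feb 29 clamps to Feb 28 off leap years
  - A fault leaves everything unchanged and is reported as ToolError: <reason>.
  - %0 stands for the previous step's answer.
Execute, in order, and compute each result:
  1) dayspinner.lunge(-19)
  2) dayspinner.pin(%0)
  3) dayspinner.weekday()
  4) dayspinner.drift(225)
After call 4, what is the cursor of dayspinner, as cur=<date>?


Answer: cur=2174-07-06

Derivation:
! 1. lunge(-19) : 2173-11-23
! 2. pin(%0) : 2173-11-23
! 3. weekday() : Tuesday
! 4. drift(225) : 2174-07-06


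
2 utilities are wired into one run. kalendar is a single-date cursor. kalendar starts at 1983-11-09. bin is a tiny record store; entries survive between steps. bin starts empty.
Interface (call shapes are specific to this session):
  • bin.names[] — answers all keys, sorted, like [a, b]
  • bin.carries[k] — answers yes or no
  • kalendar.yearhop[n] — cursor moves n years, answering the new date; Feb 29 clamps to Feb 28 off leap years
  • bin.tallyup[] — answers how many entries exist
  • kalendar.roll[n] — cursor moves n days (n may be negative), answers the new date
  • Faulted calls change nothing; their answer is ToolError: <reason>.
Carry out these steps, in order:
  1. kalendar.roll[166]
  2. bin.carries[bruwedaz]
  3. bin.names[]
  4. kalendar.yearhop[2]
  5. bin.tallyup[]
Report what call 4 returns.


Answer: 1986-04-23

Derivation:
# 1. roll(n=166) => 1984-04-23
# 2. carries(k=bruwedaz) => no
# 3. names() => []
# 4. yearhop(n=2) => 1986-04-23
# 5. tallyup() => 0


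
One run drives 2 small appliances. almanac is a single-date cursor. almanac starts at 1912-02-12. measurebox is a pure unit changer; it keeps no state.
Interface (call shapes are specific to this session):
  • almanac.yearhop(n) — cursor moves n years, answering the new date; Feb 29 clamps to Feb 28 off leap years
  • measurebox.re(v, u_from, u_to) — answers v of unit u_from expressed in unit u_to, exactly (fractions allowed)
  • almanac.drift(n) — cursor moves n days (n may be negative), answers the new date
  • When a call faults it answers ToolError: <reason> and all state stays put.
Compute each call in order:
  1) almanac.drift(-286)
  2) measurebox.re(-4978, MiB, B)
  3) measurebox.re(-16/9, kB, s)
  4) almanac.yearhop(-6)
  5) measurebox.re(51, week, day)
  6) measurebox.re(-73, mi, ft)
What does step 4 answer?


[in] drift n: -286
[out] 1911-05-02
[in] re v: -4978 u_from: MiB u_to: B
[out] -5219811328
[in] re v: -16/9 u_from: kB u_to: s
[out] ToolError: incompatible units
[in] yearhop n: -6
[out] 1905-05-02
[in] re v: 51 u_from: week u_to: day
[out] 357
[in] re v: -73 u_from: mi u_to: ft
[out] -385440

Answer: 1905-05-02


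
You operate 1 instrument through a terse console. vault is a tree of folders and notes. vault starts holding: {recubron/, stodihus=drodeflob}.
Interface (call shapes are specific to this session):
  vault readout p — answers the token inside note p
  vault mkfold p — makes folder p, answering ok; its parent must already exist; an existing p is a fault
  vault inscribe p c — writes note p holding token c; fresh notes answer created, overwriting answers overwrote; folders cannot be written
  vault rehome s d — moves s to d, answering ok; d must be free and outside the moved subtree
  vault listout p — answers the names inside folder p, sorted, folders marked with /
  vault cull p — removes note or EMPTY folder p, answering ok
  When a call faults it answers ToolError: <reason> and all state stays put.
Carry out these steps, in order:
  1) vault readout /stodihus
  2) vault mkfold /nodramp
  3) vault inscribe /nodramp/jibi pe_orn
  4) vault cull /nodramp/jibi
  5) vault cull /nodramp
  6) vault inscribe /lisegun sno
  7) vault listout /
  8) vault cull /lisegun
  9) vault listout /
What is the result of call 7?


Answer: [lisegun, recubron/, stodihus]

Derivation:
Step: vault readout[p='/stodihus']
Result: drodeflob
Step: vault mkfold[p='/nodramp']
Result: ok
Step: vault inscribe[p='/nodramp/jibi'; c='pe_orn']
Result: created
Step: vault cull[p='/nodramp/jibi']
Result: ok
Step: vault cull[p='/nodramp']
Result: ok
Step: vault inscribe[p='/lisegun'; c='sno']
Result: created
Step: vault listout[p='/']
Result: [lisegun, recubron/, stodihus]
Step: vault cull[p='/lisegun']
Result: ok
Step: vault listout[p='/']
Result: [recubron/, stodihus]


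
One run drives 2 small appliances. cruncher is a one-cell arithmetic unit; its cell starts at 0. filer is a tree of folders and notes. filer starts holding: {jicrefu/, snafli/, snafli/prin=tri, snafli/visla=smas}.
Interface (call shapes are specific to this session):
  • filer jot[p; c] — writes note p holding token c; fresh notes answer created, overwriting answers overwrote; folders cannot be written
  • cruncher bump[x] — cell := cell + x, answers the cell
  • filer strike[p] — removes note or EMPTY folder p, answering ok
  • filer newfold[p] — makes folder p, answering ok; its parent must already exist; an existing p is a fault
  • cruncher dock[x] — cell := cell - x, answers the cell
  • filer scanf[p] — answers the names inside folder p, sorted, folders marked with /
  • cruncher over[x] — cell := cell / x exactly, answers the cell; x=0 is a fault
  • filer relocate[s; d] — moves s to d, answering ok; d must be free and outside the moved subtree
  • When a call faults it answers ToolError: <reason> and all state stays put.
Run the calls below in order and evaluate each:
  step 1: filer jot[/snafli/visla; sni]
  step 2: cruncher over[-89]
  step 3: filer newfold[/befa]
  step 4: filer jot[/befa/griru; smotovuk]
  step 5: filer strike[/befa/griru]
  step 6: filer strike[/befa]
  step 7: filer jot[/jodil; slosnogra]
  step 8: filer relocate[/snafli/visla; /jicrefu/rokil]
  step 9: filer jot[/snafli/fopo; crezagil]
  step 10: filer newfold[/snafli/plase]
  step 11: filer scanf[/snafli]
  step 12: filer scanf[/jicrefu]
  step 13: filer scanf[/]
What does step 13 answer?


·→ filer jot(p→/snafli/visla, c→sni)
·← overwrote
·→ cruncher over(x→-89)
·← 0
·→ filer newfold(p→/befa)
·← ok
·→ filer jot(p→/befa/griru, c→smotovuk)
·← created
·→ filer strike(p→/befa/griru)
·← ok
·→ filer strike(p→/befa)
·← ok
·→ filer jot(p→/jodil, c→slosnogra)
·← created
·→ filer relocate(s→/snafli/visla, d→/jicrefu/rokil)
·← ok
·→ filer jot(p→/snafli/fopo, c→crezagil)
·← created
·→ filer newfold(p→/snafli/plase)
·← ok
·→ filer scanf(p→/snafli)
·← [fopo, plase/, prin]
·→ filer scanf(p→/jicrefu)
·← [rokil]
·→ filer scanf(p→/)
·← [jicrefu/, jodil, snafli/]

Answer: [jicrefu/, jodil, snafli/]


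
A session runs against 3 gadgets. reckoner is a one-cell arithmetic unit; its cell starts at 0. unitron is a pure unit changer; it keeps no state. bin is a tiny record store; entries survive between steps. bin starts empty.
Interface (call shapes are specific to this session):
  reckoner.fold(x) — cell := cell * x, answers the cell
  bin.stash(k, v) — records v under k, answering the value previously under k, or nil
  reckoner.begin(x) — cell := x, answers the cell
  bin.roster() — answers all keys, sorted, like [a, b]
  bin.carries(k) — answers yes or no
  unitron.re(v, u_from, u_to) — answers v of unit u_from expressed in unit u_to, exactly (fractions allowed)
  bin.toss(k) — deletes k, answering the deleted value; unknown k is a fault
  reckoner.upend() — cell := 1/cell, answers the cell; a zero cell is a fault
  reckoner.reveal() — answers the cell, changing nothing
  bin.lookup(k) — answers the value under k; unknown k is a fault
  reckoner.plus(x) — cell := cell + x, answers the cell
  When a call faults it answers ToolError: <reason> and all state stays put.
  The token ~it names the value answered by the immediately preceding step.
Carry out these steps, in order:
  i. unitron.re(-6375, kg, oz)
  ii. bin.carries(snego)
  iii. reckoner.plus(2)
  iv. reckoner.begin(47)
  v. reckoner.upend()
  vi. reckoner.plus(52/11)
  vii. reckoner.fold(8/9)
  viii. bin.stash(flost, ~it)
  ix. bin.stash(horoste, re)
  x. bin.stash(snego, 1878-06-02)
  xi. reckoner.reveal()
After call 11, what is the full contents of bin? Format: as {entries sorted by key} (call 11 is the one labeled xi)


Answer: {flost=19640/4653, horoste=re, snego=1878-06-02}

Derivation:
> unitron.re -6375 kg oz
[out] -10200000000000/45359237
> bin.carries snego
[out] no
> reckoner.plus 2
[out] 2
> reckoner.begin 47
[out] 47
> reckoner.upend
[out] 1/47
> reckoner.plus 52/11
[out] 2455/517
> reckoner.fold 8/9
[out] 19640/4653
> bin.stash flost ~it
[out] nil
> bin.stash horoste re
[out] nil
> bin.stash snego 1878-06-02
[out] nil
> reckoner.reveal
[out] 19640/4653


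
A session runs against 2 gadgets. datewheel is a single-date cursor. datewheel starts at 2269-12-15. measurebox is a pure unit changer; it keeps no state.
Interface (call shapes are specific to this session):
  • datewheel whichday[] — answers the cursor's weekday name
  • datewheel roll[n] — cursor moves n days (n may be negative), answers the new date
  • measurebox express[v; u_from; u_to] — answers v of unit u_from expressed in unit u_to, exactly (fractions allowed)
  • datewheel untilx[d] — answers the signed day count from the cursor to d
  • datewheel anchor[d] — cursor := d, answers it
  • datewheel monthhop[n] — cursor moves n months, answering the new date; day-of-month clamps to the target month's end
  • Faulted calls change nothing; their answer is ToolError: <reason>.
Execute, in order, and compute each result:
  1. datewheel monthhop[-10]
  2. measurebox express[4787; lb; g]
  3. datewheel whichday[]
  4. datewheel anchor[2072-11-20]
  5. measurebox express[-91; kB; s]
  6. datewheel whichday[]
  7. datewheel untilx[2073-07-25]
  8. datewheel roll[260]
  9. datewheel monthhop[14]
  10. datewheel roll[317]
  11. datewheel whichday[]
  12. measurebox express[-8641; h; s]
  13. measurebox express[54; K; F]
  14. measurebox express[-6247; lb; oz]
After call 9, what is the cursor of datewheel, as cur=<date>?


Answer: cur=2074-10-07

Derivation:
·→ datewheel monthhop(n=-10)
·← 2269-02-15
·→ measurebox express(v=4787, u_from=lb, u_to=g)
·← 217134667519/100000
·→ datewheel whichday()
·← Monday
·→ datewheel anchor(d=2072-11-20)
·← 2072-11-20
·→ measurebox express(v=-91, u_from=kB, u_to=s)
·← ToolError: incompatible units
·→ datewheel whichday()
·← Sunday
·→ datewheel untilx(d=2073-07-25)
·← 247
·→ datewheel roll(n=260)
·← 2073-08-07
·→ datewheel monthhop(n=14)
·← 2074-10-07
·→ datewheel roll(n=317)
·← 2075-08-20
·→ datewheel whichday()
·← Tuesday
·→ measurebox express(v=-8641, u_from=h, u_to=s)
·← -31107600
·→ measurebox express(v=54, u_from=K, u_to=F)
·← -36247/100
·→ measurebox express(v=-6247, u_from=lb, u_to=oz)
·← -99952


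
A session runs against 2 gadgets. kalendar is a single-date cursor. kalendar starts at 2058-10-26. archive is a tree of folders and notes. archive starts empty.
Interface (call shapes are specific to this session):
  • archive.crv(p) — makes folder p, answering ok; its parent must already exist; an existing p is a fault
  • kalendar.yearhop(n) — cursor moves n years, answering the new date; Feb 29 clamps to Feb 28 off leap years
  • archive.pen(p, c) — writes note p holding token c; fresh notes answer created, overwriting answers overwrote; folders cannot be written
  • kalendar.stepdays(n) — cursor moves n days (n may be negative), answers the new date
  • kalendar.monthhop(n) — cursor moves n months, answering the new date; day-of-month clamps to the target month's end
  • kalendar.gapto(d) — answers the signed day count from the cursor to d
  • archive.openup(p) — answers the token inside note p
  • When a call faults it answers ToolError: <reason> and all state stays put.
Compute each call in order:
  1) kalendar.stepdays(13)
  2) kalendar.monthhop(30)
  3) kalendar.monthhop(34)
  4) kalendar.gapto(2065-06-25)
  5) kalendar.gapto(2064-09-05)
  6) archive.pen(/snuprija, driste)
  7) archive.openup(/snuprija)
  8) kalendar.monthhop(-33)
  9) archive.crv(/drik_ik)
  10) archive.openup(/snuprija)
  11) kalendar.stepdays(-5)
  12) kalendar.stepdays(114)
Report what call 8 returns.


Answer: 2061-06-08

Derivation:
Step: kalendar.stepdays[n: 13]
Result: 2058-11-08
Step: kalendar.monthhop[n: 30]
Result: 2061-05-08
Step: kalendar.monthhop[n: 34]
Result: 2064-03-08
Step: kalendar.gapto[d: 2065-06-25]
Result: 474
Step: kalendar.gapto[d: 2064-09-05]
Result: 181
Step: archive.pen[p: /snuprija; c: driste]
Result: created
Step: archive.openup[p: /snuprija]
Result: driste
Step: kalendar.monthhop[n: -33]
Result: 2061-06-08
Step: archive.crv[p: /drik_ik]
Result: ok
Step: archive.openup[p: /snuprija]
Result: driste
Step: kalendar.stepdays[n: -5]
Result: 2061-06-03
Step: kalendar.stepdays[n: 114]
Result: 2061-09-25


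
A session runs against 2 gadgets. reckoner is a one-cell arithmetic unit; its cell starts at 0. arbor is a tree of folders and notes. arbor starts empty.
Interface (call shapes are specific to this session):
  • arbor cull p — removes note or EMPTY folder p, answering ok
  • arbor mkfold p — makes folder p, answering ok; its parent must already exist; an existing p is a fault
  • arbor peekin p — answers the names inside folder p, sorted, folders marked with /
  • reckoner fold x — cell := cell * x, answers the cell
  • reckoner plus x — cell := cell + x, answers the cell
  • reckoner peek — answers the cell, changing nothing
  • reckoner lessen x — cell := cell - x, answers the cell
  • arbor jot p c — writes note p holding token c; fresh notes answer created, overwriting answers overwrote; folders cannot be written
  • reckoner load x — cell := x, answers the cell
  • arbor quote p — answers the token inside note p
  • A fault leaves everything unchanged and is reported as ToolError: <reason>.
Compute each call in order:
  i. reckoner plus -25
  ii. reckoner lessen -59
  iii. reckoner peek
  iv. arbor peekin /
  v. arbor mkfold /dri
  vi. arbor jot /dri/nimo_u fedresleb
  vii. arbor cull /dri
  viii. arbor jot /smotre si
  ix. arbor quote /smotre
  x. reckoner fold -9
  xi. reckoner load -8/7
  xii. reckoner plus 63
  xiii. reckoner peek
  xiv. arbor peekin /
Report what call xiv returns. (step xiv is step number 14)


Answer: [dri/, smotre]

Derivation:
I run reckoner plus passing -25, → -25.
Now I run reckoner lessen passing -59, → 34.
Invoking reckoner peek(), which returns 34.
Next I call arbor peekin passing /, → [].
Then arbor mkfold passing /dri, → ok.
I call arbor jot passing /dri/nimo_u, fedresleb, which returns created.
I run arbor cull passing /dri, which returns ToolError: not empty.
I call arbor jot passing /smotre, si: created.
Calling arbor quote passing /smotre, giving si.
Now I run reckoner fold passing -9, → -306.
I call reckoner load passing -8/7, giving -8/7.
Invoking reckoner plus passing 63, and observe 433/7.
I call reckoner peek(), giving 433/7.
Invoking arbor peekin passing /, yielding [dri/, smotre].


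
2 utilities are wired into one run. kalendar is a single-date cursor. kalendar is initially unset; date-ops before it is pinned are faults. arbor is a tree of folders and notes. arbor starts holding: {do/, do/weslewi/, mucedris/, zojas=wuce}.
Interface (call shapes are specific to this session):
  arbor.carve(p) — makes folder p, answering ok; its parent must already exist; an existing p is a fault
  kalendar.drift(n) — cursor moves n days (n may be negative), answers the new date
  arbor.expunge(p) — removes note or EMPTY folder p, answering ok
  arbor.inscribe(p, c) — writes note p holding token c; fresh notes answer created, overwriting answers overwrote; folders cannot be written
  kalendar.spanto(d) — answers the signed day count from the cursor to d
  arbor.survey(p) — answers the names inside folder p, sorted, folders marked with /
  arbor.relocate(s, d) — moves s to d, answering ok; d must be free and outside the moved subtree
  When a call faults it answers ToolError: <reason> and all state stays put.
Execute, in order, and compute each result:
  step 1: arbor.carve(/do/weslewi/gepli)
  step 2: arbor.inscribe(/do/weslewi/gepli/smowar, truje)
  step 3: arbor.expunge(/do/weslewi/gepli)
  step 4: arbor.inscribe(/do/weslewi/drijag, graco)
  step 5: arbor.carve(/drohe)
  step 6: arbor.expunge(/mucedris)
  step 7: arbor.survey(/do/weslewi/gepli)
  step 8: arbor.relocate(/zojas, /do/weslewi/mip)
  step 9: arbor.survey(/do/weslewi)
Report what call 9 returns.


Answer: [drijag, gepli/, mip]

Derivation:
! arbor.carve(p→/do/weslewi/gepli) -> ok
! arbor.inscribe(p→/do/weslewi/gepli/smowar, c→truje) -> created
! arbor.expunge(p→/do/weslewi/gepli) -> ToolError: not empty
! arbor.inscribe(p→/do/weslewi/drijag, c→graco) -> created
! arbor.carve(p→/drohe) -> ok
! arbor.expunge(p→/mucedris) -> ok
! arbor.survey(p→/do/weslewi/gepli) -> [smowar]
! arbor.relocate(s→/zojas, d→/do/weslewi/mip) -> ok
! arbor.survey(p→/do/weslewi) -> [drijag, gepli/, mip]


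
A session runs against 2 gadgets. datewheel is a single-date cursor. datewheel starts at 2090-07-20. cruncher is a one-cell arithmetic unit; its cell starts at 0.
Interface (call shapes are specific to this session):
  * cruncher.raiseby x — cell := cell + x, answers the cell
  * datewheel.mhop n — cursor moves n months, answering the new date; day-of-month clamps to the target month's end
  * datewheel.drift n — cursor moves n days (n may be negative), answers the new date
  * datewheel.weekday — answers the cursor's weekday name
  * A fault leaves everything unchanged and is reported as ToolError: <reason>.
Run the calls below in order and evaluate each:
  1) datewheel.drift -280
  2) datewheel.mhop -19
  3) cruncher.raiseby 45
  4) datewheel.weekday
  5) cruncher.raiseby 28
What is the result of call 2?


Then datewheel.drift with n→-280, which returns 2089-10-13.
Calling datewheel.mhop with n→-19, giving 2088-03-13.
Calling cruncher.raiseby with x→45, and get 45.
Using datewheel.weekday(), — result: Saturday.
I try cruncher.raiseby with x→28, → 73.

Answer: 2088-03-13


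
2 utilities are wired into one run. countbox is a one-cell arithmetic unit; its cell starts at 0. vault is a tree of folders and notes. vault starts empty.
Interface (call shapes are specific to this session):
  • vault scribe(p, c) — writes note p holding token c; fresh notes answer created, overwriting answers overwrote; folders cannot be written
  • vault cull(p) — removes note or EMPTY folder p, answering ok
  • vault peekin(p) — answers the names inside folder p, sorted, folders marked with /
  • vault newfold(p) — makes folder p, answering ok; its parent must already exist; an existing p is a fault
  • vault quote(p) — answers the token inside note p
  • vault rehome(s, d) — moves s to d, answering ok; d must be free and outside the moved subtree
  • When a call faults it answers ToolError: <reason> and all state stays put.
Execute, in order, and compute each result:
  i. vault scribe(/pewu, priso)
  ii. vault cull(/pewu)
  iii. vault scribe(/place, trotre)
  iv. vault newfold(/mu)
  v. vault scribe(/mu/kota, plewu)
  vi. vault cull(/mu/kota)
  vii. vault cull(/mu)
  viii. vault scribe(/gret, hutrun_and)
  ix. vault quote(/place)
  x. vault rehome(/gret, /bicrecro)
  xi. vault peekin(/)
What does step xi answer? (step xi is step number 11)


Answer: [bicrecro, place]

Derivation:
-- 1. vault scribe(p→/pewu, c→priso) -> created
-- 2. vault cull(p→/pewu) -> ok
-- 3. vault scribe(p→/place, c→trotre) -> created
-- 4. vault newfold(p→/mu) -> ok
-- 5. vault scribe(p→/mu/kota, c→plewu) -> created
-- 6. vault cull(p→/mu/kota) -> ok
-- 7. vault cull(p→/mu) -> ok
-- 8. vault scribe(p→/gret, c→hutrun_and) -> created
-- 9. vault quote(p→/place) -> trotre
-- 10. vault rehome(s→/gret, d→/bicrecro) -> ok
-- 11. vault peekin(p→/) -> [bicrecro, place]


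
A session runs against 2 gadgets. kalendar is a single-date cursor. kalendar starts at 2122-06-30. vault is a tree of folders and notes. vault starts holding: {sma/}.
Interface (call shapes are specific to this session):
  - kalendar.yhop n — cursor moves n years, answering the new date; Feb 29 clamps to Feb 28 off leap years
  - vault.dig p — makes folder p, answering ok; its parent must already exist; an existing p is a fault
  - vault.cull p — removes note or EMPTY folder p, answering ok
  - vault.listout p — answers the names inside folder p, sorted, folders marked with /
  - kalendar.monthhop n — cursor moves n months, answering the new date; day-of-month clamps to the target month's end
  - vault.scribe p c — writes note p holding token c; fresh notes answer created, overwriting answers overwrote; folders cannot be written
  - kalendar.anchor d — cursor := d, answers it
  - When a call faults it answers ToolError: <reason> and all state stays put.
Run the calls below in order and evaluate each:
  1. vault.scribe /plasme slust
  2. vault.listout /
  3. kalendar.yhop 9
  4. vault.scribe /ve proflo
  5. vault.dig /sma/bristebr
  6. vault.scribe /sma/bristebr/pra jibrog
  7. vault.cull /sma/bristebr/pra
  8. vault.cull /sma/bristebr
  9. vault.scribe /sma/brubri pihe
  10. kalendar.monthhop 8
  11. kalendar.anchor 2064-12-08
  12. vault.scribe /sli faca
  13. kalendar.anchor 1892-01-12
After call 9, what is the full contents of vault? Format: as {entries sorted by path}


Calling vault.scribe with p→/plasme, c→slust, yielding created.
Invoking vault.listout with p→/, giving [plasme, sma/].
Next I call kalendar.yhop with n→9, giving 2131-06-30.
Then vault.scribe with p→/ve, c→proflo, yielding created.
Then vault.dig with p→/sma/bristebr, and see ok.
I try vault.scribe with p→/sma/bristebr/pra, c→jibrog: created.
Now I run vault.cull with p→/sma/bristebr/pra: ok.
Next I call vault.cull with p→/sma/bristebr, which returns ok.
Then vault.scribe with p→/sma/brubri, c→pihe, which returns created.
I invoke kalendar.monthhop with n→8, which returns 2132-02-29.
Next I call kalendar.anchor with d→2064-12-08, and get 2064-12-08.
I try vault.scribe with p→/sli, c→faca: created.
Next I call kalendar.anchor with d→1892-01-12, — result: 1892-01-12.

Answer: {plasme=slust, sma/, sma/brubri=pihe, ve=proflo}


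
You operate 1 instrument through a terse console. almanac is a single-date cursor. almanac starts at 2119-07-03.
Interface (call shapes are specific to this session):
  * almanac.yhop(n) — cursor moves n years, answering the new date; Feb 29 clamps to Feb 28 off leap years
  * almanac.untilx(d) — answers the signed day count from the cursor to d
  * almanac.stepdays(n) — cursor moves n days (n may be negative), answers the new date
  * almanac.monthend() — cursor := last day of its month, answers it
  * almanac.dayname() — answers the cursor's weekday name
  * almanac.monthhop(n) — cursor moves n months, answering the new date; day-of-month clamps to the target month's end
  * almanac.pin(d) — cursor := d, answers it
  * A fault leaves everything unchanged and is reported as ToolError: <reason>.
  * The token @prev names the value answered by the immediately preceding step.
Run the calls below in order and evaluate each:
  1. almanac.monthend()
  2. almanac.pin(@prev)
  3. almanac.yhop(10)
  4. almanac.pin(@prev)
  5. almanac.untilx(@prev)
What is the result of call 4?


Answer: 2129-07-31

Derivation:
Using monthend, and get 2119-07-31.
I invoke pin passing d→@prev, and get 2119-07-31.
Using yhop passing n→10, and get 2129-07-31.
I use pin passing d→@prev, — result: 2129-07-31.
Now I run untilx passing d→@prev, and see 0.
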